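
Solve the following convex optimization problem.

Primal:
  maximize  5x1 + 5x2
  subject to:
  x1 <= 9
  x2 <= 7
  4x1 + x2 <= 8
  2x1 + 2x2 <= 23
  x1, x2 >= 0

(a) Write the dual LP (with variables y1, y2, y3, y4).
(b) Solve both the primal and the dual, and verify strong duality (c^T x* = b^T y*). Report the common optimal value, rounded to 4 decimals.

The standard primal-dual pair for 'max c^T x s.t. A x <= b, x >= 0' is:
  Dual:  min b^T y  s.t.  A^T y >= c,  y >= 0.

So the dual LP is:
  minimize  9y1 + 7y2 + 8y3 + 23y4
  subject to:
    y1 + 4y3 + 2y4 >= 5
    y2 + y3 + 2y4 >= 5
    y1, y2, y3, y4 >= 0

Solving the primal: x* = (0.25, 7).
  primal value c^T x* = 36.25.
Solving the dual: y* = (0, 3.75, 1.25, 0).
  dual value b^T y* = 36.25.
Strong duality: c^T x* = b^T y*. Confirmed.

36.25


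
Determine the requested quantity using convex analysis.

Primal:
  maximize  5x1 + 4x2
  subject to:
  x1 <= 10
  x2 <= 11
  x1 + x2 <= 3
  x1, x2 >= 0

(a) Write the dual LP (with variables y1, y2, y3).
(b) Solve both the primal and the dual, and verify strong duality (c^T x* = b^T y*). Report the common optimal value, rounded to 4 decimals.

The standard primal-dual pair for 'max c^T x s.t. A x <= b, x >= 0' is:
  Dual:  min b^T y  s.t.  A^T y >= c,  y >= 0.

So the dual LP is:
  minimize  10y1 + 11y2 + 3y3
  subject to:
    y1 + y3 >= 5
    y2 + y3 >= 4
    y1, y2, y3 >= 0

Solving the primal: x* = (3, 0).
  primal value c^T x* = 15.
Solving the dual: y* = (0, 0, 5).
  dual value b^T y* = 15.
Strong duality: c^T x* = b^T y*. Confirmed.

15


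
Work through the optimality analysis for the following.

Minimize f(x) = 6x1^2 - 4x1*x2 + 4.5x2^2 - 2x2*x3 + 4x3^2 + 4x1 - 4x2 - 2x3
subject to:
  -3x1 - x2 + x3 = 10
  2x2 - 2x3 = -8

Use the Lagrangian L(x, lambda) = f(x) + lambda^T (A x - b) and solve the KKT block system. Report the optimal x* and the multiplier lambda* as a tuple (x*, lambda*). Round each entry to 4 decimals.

Form the Lagrangian:
  L(x, lambda) = (1/2) x^T Q x + c^T x + lambda^T (A x - b)
Stationarity (grad_x L = 0): Q x + c + A^T lambda = 0.
Primal feasibility: A x = b.

This gives the KKT block system:
  [ Q   A^T ] [ x     ]   [-c ]
  [ A    0  ] [ lambda ] = [ b ]

Solving the linear system:
  x*      = (-2, -2, 2)
  lambda* = (-4, 7)
  f(x*)   = 46

x* = (-2, -2, 2), lambda* = (-4, 7)


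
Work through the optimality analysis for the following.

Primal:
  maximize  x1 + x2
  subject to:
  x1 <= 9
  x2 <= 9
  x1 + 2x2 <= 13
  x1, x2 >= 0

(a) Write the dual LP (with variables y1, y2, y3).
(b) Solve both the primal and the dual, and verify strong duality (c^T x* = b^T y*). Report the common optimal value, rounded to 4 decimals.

The standard primal-dual pair for 'max c^T x s.t. A x <= b, x >= 0' is:
  Dual:  min b^T y  s.t.  A^T y >= c,  y >= 0.

So the dual LP is:
  minimize  9y1 + 9y2 + 13y3
  subject to:
    y1 + y3 >= 1
    y2 + 2y3 >= 1
    y1, y2, y3 >= 0

Solving the primal: x* = (9, 2).
  primal value c^T x* = 11.
Solving the dual: y* = (0.5, 0, 0.5).
  dual value b^T y* = 11.
Strong duality: c^T x* = b^T y*. Confirmed.

11


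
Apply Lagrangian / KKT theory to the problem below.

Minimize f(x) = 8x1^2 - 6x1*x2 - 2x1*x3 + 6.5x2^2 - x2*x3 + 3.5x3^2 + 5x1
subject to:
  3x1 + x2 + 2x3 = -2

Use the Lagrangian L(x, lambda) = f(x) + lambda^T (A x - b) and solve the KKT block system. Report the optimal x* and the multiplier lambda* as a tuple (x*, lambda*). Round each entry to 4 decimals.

Form the Lagrangian:
  L(x, lambda) = (1/2) x^T Q x + c^T x + lambda^T (A x - b)
Stationarity (grad_x L = 0): Q x + c + A^T lambda = 0.
Primal feasibility: A x = b.

This gives the KKT block system:
  [ Q   A^T ] [ x     ]   [-c ]
  [ A    0  ] [ lambda ] = [ b ]

Solving the linear system:
  x*      = (-0.4527, -0.2354, -0.2033)
  lambda* = (0.1412)
  f(x*)   = -0.9905

x* = (-0.4527, -0.2354, -0.2033), lambda* = (0.1412)


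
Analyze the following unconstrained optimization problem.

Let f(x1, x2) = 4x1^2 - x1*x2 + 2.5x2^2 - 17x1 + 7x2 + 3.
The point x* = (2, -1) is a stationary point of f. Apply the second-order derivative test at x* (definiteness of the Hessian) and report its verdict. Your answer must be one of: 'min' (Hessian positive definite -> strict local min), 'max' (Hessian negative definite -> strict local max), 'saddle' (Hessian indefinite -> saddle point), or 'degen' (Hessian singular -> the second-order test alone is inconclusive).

Compute the Hessian H = grad^2 f:
  H = [[8, -1], [-1, 5]]
Verify stationarity: grad f(x*) = H x* + g = (0, 0).
Eigenvalues of H: 4.6972, 8.3028.
Both eigenvalues > 0, so H is positive definite -> x* is a strict local min.

min


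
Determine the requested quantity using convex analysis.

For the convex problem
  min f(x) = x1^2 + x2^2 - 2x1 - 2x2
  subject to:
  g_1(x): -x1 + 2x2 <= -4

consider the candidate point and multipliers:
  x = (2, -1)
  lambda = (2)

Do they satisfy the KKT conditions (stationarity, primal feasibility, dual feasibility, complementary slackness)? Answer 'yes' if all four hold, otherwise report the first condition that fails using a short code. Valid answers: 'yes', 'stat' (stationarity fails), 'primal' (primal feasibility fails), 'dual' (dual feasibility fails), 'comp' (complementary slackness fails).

Gradient of f: grad f(x) = Q x + c = (2, -4)
Constraint values g_i(x) = a_i^T x - b_i:
  g_1((2, -1)) = 0
Stationarity residual: grad f(x) + sum_i lambda_i a_i = (0, 0)
  -> stationarity OK
Primal feasibility (all g_i <= 0): OK
Dual feasibility (all lambda_i >= 0): OK
Complementary slackness (lambda_i * g_i(x) = 0 for all i): OK

Verdict: yes, KKT holds.

yes


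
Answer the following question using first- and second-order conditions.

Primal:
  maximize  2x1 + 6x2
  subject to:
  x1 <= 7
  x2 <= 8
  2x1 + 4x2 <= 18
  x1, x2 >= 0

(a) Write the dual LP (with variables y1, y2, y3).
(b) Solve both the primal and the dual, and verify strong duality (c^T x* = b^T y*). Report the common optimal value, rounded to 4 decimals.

The standard primal-dual pair for 'max c^T x s.t. A x <= b, x >= 0' is:
  Dual:  min b^T y  s.t.  A^T y >= c,  y >= 0.

So the dual LP is:
  minimize  7y1 + 8y2 + 18y3
  subject to:
    y1 + 2y3 >= 2
    y2 + 4y3 >= 6
    y1, y2, y3 >= 0

Solving the primal: x* = (0, 4.5).
  primal value c^T x* = 27.
Solving the dual: y* = (0, 0, 1.5).
  dual value b^T y* = 27.
Strong duality: c^T x* = b^T y*. Confirmed.

27


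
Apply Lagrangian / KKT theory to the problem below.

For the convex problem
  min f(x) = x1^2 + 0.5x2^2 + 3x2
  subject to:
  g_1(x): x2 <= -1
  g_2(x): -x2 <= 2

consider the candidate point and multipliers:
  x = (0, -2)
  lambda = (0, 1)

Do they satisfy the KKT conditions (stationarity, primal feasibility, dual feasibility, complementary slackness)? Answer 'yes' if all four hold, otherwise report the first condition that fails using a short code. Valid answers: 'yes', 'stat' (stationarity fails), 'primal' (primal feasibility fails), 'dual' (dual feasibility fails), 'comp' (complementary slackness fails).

Gradient of f: grad f(x) = Q x + c = (0, 1)
Constraint values g_i(x) = a_i^T x - b_i:
  g_1((0, -2)) = -1
  g_2((0, -2)) = 0
Stationarity residual: grad f(x) + sum_i lambda_i a_i = (0, 0)
  -> stationarity OK
Primal feasibility (all g_i <= 0): OK
Dual feasibility (all lambda_i >= 0): OK
Complementary slackness (lambda_i * g_i(x) = 0 for all i): OK

Verdict: yes, KKT holds.

yes


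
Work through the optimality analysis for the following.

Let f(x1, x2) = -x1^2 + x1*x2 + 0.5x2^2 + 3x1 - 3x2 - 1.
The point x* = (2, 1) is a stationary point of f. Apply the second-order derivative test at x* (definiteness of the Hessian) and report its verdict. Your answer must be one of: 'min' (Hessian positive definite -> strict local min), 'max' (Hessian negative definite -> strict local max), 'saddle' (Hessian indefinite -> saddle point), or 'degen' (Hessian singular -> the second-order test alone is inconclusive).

Compute the Hessian H = grad^2 f:
  H = [[-2, 1], [1, 1]]
Verify stationarity: grad f(x*) = H x* + g = (0, 0).
Eigenvalues of H: -2.3028, 1.3028.
Eigenvalues have mixed signs, so H is indefinite -> x* is a saddle point.

saddle


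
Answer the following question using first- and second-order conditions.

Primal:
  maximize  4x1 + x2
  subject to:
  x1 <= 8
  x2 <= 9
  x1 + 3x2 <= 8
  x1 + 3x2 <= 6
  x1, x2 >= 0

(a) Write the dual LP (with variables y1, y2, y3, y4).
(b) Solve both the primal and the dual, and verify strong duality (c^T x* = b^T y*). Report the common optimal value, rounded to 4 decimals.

The standard primal-dual pair for 'max c^T x s.t. A x <= b, x >= 0' is:
  Dual:  min b^T y  s.t.  A^T y >= c,  y >= 0.

So the dual LP is:
  minimize  8y1 + 9y2 + 8y3 + 6y4
  subject to:
    y1 + y3 + y4 >= 4
    y2 + 3y3 + 3y4 >= 1
    y1, y2, y3, y4 >= 0

Solving the primal: x* = (6, 0).
  primal value c^T x* = 24.
Solving the dual: y* = (0, 0, 0, 4).
  dual value b^T y* = 24.
Strong duality: c^T x* = b^T y*. Confirmed.

24


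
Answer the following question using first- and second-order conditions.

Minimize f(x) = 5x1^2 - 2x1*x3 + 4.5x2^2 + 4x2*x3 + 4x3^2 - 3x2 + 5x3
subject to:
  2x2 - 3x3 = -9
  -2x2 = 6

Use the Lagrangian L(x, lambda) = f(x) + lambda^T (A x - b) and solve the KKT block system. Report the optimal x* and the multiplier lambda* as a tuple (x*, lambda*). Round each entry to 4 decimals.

Form the Lagrangian:
  L(x, lambda) = (1/2) x^T Q x + c^T x + lambda^T (A x - b)
Stationarity (grad_x L = 0): Q x + c + A^T lambda = 0.
Primal feasibility: A x = b.

This gives the KKT block system:
  [ Q   A^T ] [ x     ]   [-c ]
  [ A    0  ] [ lambda ] = [ b ]

Solving the linear system:
  x*      = (0.2, -3, 1)
  lambda* = (0.2, -12.8)
  f(x*)   = 46.3

x* = (0.2, -3, 1), lambda* = (0.2, -12.8)


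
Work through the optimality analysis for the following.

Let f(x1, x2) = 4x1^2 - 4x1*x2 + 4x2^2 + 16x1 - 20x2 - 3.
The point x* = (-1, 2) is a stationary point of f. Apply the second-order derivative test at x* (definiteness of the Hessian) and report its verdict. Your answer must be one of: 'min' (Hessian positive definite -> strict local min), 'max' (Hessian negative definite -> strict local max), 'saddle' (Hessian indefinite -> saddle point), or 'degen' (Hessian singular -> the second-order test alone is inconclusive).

Compute the Hessian H = grad^2 f:
  H = [[8, -4], [-4, 8]]
Verify stationarity: grad f(x*) = H x* + g = (0, 0).
Eigenvalues of H: 4, 12.
Both eigenvalues > 0, so H is positive definite -> x* is a strict local min.

min


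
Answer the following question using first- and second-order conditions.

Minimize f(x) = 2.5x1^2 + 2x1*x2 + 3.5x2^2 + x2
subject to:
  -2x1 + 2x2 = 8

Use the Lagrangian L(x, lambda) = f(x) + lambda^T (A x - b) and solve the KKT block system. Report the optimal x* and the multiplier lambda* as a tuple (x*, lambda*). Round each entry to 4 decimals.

Form the Lagrangian:
  L(x, lambda) = (1/2) x^T Q x + c^T x + lambda^T (A x - b)
Stationarity (grad_x L = 0): Q x + c + A^T lambda = 0.
Primal feasibility: A x = b.

This gives the KKT block system:
  [ Q   A^T ] [ x     ]   [-c ]
  [ A    0  ] [ lambda ] = [ b ]

Solving the linear system:
  x*      = (-2.3125, 1.6875)
  lambda* = (-4.0938)
  f(x*)   = 17.2187

x* = (-2.3125, 1.6875), lambda* = (-4.0938)


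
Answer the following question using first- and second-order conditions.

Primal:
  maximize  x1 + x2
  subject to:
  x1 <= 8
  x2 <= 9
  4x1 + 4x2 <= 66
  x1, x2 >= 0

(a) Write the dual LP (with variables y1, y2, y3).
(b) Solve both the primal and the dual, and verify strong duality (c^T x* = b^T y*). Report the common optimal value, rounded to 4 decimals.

The standard primal-dual pair for 'max c^T x s.t. A x <= b, x >= 0' is:
  Dual:  min b^T y  s.t.  A^T y >= c,  y >= 0.

So the dual LP is:
  minimize  8y1 + 9y2 + 66y3
  subject to:
    y1 + 4y3 >= 1
    y2 + 4y3 >= 1
    y1, y2, y3 >= 0

Solving the primal: x* = (7.5, 9).
  primal value c^T x* = 16.5.
Solving the dual: y* = (0, 0, 0.25).
  dual value b^T y* = 16.5.
Strong duality: c^T x* = b^T y*. Confirmed.

16.5


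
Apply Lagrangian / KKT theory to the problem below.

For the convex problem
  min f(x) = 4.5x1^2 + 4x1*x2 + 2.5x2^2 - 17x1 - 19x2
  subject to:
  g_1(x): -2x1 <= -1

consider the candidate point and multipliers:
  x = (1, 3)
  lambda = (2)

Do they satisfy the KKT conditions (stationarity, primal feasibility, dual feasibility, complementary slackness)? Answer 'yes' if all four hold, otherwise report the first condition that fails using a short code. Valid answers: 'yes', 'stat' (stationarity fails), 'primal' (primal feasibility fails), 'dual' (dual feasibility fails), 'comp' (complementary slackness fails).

Gradient of f: grad f(x) = Q x + c = (4, 0)
Constraint values g_i(x) = a_i^T x - b_i:
  g_1((1, 3)) = -1
Stationarity residual: grad f(x) + sum_i lambda_i a_i = (0, 0)
  -> stationarity OK
Primal feasibility (all g_i <= 0): OK
Dual feasibility (all lambda_i >= 0): OK
Complementary slackness (lambda_i * g_i(x) = 0 for all i): FAILS

Verdict: the first failing condition is complementary_slackness -> comp.

comp


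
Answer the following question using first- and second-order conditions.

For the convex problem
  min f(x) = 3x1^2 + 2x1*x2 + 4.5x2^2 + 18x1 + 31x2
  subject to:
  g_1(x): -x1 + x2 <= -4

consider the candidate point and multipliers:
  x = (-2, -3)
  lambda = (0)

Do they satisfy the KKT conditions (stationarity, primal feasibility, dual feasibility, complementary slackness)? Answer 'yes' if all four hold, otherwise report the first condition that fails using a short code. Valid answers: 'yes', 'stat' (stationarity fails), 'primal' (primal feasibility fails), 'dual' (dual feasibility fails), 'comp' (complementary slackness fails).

Gradient of f: grad f(x) = Q x + c = (0, 0)
Constraint values g_i(x) = a_i^T x - b_i:
  g_1((-2, -3)) = 3
Stationarity residual: grad f(x) + sum_i lambda_i a_i = (0, 0)
  -> stationarity OK
Primal feasibility (all g_i <= 0): FAILS
Dual feasibility (all lambda_i >= 0): OK
Complementary slackness (lambda_i * g_i(x) = 0 for all i): OK

Verdict: the first failing condition is primal_feasibility -> primal.

primal


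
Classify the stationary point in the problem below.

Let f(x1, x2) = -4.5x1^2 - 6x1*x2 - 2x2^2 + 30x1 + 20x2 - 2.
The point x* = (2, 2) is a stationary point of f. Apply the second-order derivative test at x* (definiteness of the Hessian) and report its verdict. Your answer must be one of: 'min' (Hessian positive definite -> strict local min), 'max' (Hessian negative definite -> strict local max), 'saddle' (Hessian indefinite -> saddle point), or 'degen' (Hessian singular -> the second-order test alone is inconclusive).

Compute the Hessian H = grad^2 f:
  H = [[-9, -6], [-6, -4]]
Verify stationarity: grad f(x*) = H x* + g = (0, 0).
Eigenvalues of H: -13, 0.
H has a zero eigenvalue (singular; negative semidefinite but not definite), so H is neither positive definite, negative definite, nor indefinite. The second-order test alone is inconclusive -> degen.
(Indeed, f is constant along the null direction of H through x*, so x* is not a strict local extremum.)

degen


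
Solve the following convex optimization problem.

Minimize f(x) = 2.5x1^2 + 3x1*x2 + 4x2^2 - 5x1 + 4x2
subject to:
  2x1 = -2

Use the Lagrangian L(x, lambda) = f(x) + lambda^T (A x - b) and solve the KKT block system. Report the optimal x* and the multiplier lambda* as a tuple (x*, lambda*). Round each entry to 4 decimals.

Form the Lagrangian:
  L(x, lambda) = (1/2) x^T Q x + c^T x + lambda^T (A x - b)
Stationarity (grad_x L = 0): Q x + c + A^T lambda = 0.
Primal feasibility: A x = b.

This gives the KKT block system:
  [ Q   A^T ] [ x     ]   [-c ]
  [ A    0  ] [ lambda ] = [ b ]

Solving the linear system:
  x*      = (-1, -0.125)
  lambda* = (5.1875)
  f(x*)   = 7.4375

x* = (-1, -0.125), lambda* = (5.1875)


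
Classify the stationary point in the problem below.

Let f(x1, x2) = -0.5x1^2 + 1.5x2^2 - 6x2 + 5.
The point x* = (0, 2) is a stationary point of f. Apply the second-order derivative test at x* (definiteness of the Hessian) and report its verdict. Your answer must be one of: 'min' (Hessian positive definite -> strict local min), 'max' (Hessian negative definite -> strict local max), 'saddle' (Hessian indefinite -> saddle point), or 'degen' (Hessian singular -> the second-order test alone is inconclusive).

Compute the Hessian H = grad^2 f:
  H = [[-1, 0], [0, 3]]
Verify stationarity: grad f(x*) = H x* + g = (0, 0).
Eigenvalues of H: -1, 3.
Eigenvalues have mixed signs, so H is indefinite -> x* is a saddle point.

saddle


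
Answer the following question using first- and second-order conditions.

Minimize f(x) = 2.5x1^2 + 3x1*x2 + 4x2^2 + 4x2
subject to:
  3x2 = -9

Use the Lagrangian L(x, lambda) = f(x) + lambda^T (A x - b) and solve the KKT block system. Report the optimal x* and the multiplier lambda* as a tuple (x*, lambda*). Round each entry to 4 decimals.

Form the Lagrangian:
  L(x, lambda) = (1/2) x^T Q x + c^T x + lambda^T (A x - b)
Stationarity (grad_x L = 0): Q x + c + A^T lambda = 0.
Primal feasibility: A x = b.

This gives the KKT block system:
  [ Q   A^T ] [ x     ]   [-c ]
  [ A    0  ] [ lambda ] = [ b ]

Solving the linear system:
  x*      = (1.8, -3)
  lambda* = (4.8667)
  f(x*)   = 15.9

x* = (1.8, -3), lambda* = (4.8667)


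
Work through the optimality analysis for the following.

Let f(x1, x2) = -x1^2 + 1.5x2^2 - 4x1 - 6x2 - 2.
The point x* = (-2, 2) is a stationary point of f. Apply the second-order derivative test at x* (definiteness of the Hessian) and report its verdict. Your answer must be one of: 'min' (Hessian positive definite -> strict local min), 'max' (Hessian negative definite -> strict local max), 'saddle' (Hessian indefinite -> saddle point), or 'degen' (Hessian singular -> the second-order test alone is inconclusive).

Compute the Hessian H = grad^2 f:
  H = [[-2, 0], [0, 3]]
Verify stationarity: grad f(x*) = H x* + g = (0, 0).
Eigenvalues of H: -2, 3.
Eigenvalues have mixed signs, so H is indefinite -> x* is a saddle point.

saddle


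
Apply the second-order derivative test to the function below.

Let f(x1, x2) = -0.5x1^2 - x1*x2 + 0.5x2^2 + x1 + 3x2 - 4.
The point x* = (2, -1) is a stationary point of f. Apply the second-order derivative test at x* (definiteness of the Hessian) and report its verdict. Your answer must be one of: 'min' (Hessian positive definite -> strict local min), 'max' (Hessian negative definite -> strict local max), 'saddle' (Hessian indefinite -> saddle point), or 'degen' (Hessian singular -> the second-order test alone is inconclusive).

Compute the Hessian H = grad^2 f:
  H = [[-1, -1], [-1, 1]]
Verify stationarity: grad f(x*) = H x* + g = (0, 0).
Eigenvalues of H: -1.4142, 1.4142.
Eigenvalues have mixed signs, so H is indefinite -> x* is a saddle point.

saddle


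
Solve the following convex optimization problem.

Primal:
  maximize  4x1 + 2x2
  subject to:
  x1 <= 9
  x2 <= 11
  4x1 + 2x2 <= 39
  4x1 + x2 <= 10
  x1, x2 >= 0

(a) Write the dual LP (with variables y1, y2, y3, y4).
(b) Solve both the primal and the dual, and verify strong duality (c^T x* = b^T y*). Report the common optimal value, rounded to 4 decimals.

The standard primal-dual pair for 'max c^T x s.t. A x <= b, x >= 0' is:
  Dual:  min b^T y  s.t.  A^T y >= c,  y >= 0.

So the dual LP is:
  minimize  9y1 + 11y2 + 39y3 + 10y4
  subject to:
    y1 + 4y3 + 4y4 >= 4
    y2 + 2y3 + y4 >= 2
    y1, y2, y3, y4 >= 0

Solving the primal: x* = (0, 10).
  primal value c^T x* = 20.
Solving the dual: y* = (0, 0, 0, 2).
  dual value b^T y* = 20.
Strong duality: c^T x* = b^T y*. Confirmed.

20


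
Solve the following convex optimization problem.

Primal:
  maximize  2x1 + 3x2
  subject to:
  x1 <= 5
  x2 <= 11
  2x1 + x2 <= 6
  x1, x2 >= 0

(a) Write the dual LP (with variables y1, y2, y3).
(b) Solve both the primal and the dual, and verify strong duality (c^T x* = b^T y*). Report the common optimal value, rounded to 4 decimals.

The standard primal-dual pair for 'max c^T x s.t. A x <= b, x >= 0' is:
  Dual:  min b^T y  s.t.  A^T y >= c,  y >= 0.

So the dual LP is:
  minimize  5y1 + 11y2 + 6y3
  subject to:
    y1 + 2y3 >= 2
    y2 + y3 >= 3
    y1, y2, y3 >= 0

Solving the primal: x* = (0, 6).
  primal value c^T x* = 18.
Solving the dual: y* = (0, 0, 3).
  dual value b^T y* = 18.
Strong duality: c^T x* = b^T y*. Confirmed.

18


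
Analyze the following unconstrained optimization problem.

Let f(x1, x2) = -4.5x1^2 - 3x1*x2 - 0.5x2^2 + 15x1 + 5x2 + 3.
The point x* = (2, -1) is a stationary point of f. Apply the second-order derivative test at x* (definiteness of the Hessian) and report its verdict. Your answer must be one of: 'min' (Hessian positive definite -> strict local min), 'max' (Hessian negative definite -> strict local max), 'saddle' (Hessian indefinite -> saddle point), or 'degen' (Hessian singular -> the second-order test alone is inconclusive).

Compute the Hessian H = grad^2 f:
  H = [[-9, -3], [-3, -1]]
Verify stationarity: grad f(x*) = H x* + g = (0, 0).
Eigenvalues of H: -10, 0.
H has a zero eigenvalue (singular; negative semidefinite but not definite), so H is neither positive definite, negative definite, nor indefinite. The second-order test alone is inconclusive -> degen.
(Indeed, f is constant along the null direction of H through x*, so x* is not a strict local extremum.)

degen


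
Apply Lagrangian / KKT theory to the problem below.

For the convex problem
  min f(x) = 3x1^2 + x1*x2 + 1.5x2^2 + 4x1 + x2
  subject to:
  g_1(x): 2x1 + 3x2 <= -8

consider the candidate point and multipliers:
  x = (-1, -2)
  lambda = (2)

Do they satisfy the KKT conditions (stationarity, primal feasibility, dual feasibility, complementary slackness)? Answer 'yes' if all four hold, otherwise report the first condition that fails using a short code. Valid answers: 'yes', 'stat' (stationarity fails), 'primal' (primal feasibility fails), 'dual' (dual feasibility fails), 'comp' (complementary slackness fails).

Gradient of f: grad f(x) = Q x + c = (-4, -6)
Constraint values g_i(x) = a_i^T x - b_i:
  g_1((-1, -2)) = 0
Stationarity residual: grad f(x) + sum_i lambda_i a_i = (0, 0)
  -> stationarity OK
Primal feasibility (all g_i <= 0): OK
Dual feasibility (all lambda_i >= 0): OK
Complementary slackness (lambda_i * g_i(x) = 0 for all i): OK

Verdict: yes, KKT holds.

yes


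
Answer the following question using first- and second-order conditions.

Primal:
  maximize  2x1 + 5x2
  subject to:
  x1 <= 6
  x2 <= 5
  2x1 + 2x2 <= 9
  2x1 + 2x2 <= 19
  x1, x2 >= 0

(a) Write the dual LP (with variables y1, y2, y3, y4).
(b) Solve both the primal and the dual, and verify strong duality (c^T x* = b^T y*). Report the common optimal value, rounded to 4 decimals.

The standard primal-dual pair for 'max c^T x s.t. A x <= b, x >= 0' is:
  Dual:  min b^T y  s.t.  A^T y >= c,  y >= 0.

So the dual LP is:
  minimize  6y1 + 5y2 + 9y3 + 19y4
  subject to:
    y1 + 2y3 + 2y4 >= 2
    y2 + 2y3 + 2y4 >= 5
    y1, y2, y3, y4 >= 0

Solving the primal: x* = (0, 4.5).
  primal value c^T x* = 22.5.
Solving the dual: y* = (0, 0, 2.5, 0).
  dual value b^T y* = 22.5.
Strong duality: c^T x* = b^T y*. Confirmed.

22.5


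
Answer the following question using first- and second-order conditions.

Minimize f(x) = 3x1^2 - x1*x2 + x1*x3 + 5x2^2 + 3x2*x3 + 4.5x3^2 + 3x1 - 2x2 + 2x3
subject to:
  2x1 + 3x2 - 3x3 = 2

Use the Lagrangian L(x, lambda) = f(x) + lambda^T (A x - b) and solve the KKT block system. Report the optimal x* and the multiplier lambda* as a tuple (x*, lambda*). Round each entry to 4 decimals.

Form the Lagrangian:
  L(x, lambda) = (1/2) x^T Q x + c^T x + lambda^T (A x - b)
Stationarity (grad_x L = 0): Q x + c + A^T lambda = 0.
Primal feasibility: A x = b.

This gives the KKT block system:
  [ Q   A^T ] [ x     ]   [-c ]
  [ A    0  ] [ lambda ] = [ b ]

Solving the linear system:
  x*      = (-0.2538, 0.4012, -0.4347)
  lambda* = (-0.3207)
  f(x*)   = -0.8959

x* = (-0.2538, 0.4012, -0.4347), lambda* = (-0.3207)


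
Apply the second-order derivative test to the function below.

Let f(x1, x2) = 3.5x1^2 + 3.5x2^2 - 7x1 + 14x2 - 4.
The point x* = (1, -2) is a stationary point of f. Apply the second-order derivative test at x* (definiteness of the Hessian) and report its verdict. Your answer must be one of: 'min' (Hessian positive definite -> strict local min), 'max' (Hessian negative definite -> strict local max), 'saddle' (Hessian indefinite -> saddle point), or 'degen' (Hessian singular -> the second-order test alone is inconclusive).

Compute the Hessian H = grad^2 f:
  H = [[7, 0], [0, 7]]
Verify stationarity: grad f(x*) = H x* + g = (0, 0).
Eigenvalues of H: 7, 7.
Both eigenvalues > 0, so H is positive definite -> x* is a strict local min.

min


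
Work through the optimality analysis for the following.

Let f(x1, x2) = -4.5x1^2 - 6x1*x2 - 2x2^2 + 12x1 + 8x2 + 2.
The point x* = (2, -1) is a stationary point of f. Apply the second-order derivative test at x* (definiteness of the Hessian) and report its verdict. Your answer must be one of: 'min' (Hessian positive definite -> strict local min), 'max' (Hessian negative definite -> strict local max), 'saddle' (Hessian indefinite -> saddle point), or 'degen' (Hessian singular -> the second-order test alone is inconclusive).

Compute the Hessian H = grad^2 f:
  H = [[-9, -6], [-6, -4]]
Verify stationarity: grad f(x*) = H x* + g = (0, 0).
Eigenvalues of H: -13, 0.
H has a zero eigenvalue (singular; negative semidefinite but not definite), so H is neither positive definite, negative definite, nor indefinite. The second-order test alone is inconclusive -> degen.
(Indeed, f is constant along the null direction of H through x*, so x* is not a strict local extremum.)

degen


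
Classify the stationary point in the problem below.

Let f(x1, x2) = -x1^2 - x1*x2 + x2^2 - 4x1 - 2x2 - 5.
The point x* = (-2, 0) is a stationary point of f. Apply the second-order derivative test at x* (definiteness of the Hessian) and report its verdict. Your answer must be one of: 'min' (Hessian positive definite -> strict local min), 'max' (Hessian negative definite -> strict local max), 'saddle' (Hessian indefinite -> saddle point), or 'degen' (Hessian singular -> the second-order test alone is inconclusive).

Compute the Hessian H = grad^2 f:
  H = [[-2, -1], [-1, 2]]
Verify stationarity: grad f(x*) = H x* + g = (0, 0).
Eigenvalues of H: -2.2361, 2.2361.
Eigenvalues have mixed signs, so H is indefinite -> x* is a saddle point.

saddle


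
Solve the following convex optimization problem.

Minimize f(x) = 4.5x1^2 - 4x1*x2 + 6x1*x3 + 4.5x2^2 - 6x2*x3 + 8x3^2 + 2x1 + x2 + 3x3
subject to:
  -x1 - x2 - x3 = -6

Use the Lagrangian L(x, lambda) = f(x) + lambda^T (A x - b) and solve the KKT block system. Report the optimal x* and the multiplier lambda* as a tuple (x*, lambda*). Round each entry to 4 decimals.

Form the Lagrangian:
  L(x, lambda) = (1/2) x^T Q x + c^T x + lambda^T (A x - b)
Stationarity (grad_x L = 0): Q x + c + A^T lambda = 0.
Primal feasibility: A x = b.

This gives the KKT block system:
  [ Q   A^T ] [ x     ]   [-c ]
  [ A    0  ] [ lambda ] = [ b ]

Solving the linear system:
  x*      = (1.9258, 2.997, 1.0772)
  lambda* = (13.8071)
  f(x*)   = 46.4614

x* = (1.9258, 2.997, 1.0772), lambda* = (13.8071)


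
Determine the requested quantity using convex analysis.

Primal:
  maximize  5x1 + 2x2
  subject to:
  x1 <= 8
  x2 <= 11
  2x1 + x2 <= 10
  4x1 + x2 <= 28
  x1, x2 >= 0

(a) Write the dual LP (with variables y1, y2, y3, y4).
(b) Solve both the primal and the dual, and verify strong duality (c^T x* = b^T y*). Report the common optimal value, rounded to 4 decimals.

The standard primal-dual pair for 'max c^T x s.t. A x <= b, x >= 0' is:
  Dual:  min b^T y  s.t.  A^T y >= c,  y >= 0.

So the dual LP is:
  minimize  8y1 + 11y2 + 10y3 + 28y4
  subject to:
    y1 + 2y3 + 4y4 >= 5
    y2 + y3 + y4 >= 2
    y1, y2, y3, y4 >= 0

Solving the primal: x* = (5, 0).
  primal value c^T x* = 25.
Solving the dual: y* = (0, 0, 2.5, 0).
  dual value b^T y* = 25.
Strong duality: c^T x* = b^T y*. Confirmed.

25


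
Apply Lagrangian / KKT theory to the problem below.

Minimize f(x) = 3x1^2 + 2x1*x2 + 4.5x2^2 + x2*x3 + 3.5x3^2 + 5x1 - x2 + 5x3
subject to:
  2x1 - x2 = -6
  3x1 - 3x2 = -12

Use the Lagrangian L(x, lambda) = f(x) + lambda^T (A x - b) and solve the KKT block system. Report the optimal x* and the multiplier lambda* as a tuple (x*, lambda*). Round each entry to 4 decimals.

Form the Lagrangian:
  L(x, lambda) = (1/2) x^T Q x + c^T x + lambda^T (A x - b)
Stationarity (grad_x L = 0): Q x + c + A^T lambda = 0.
Primal feasibility: A x = b.

This gives the KKT block system:
  [ Q   A^T ] [ x     ]   [-c ]
  [ A    0  ] [ lambda ] = [ b ]

Solving the linear system:
  x*      = (-2, 2, -1)
  lambda* = (-9, 7)
  f(x*)   = 6.5

x* = (-2, 2, -1), lambda* = (-9, 7)


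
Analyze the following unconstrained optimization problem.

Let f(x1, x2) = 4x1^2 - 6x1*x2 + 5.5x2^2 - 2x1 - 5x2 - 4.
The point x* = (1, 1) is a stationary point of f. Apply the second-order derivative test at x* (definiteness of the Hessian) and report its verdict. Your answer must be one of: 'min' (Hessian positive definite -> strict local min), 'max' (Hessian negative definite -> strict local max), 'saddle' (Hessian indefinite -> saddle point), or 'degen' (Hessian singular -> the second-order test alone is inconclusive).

Compute the Hessian H = grad^2 f:
  H = [[8, -6], [-6, 11]]
Verify stationarity: grad f(x*) = H x* + g = (0, 0).
Eigenvalues of H: 3.3153, 15.6847.
Both eigenvalues > 0, so H is positive definite -> x* is a strict local min.

min


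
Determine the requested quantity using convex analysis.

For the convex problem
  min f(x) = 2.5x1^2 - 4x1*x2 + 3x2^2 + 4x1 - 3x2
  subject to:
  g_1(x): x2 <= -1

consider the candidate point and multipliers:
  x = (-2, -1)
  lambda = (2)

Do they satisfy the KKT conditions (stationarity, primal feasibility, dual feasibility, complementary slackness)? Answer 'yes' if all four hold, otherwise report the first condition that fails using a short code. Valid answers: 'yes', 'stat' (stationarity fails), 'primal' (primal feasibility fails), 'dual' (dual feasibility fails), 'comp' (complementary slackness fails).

Gradient of f: grad f(x) = Q x + c = (-2, -1)
Constraint values g_i(x) = a_i^T x - b_i:
  g_1((-2, -1)) = 0
Stationarity residual: grad f(x) + sum_i lambda_i a_i = (-2, 1)
  -> stationarity FAILS
Primal feasibility (all g_i <= 0): OK
Dual feasibility (all lambda_i >= 0): OK
Complementary slackness (lambda_i * g_i(x) = 0 for all i): OK

Verdict: the first failing condition is stationarity -> stat.

stat


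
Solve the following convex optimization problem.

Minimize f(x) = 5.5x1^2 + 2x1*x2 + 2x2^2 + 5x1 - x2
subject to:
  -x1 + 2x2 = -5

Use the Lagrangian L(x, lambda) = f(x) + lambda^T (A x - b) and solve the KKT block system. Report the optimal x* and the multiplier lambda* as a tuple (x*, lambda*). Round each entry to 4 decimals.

Form the Lagrangian:
  L(x, lambda) = (1/2) x^T Q x + c^T x + lambda^T (A x - b)
Stationarity (grad_x L = 0): Q x + c + A^T lambda = 0.
Primal feasibility: A x = b.

This gives the KKT block system:
  [ Q   A^T ] [ x     ]   [-c ]
  [ A    0  ] [ lambda ] = [ b ]

Solving the linear system:
  x*      = (0.3929, -2.3036)
  lambda* = (4.7143)
  f(x*)   = 13.9196

x* = (0.3929, -2.3036), lambda* = (4.7143)


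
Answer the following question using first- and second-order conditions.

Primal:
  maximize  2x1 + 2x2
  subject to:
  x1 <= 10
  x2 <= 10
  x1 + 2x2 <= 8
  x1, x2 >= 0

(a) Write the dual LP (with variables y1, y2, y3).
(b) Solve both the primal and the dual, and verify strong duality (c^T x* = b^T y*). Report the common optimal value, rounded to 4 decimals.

The standard primal-dual pair for 'max c^T x s.t. A x <= b, x >= 0' is:
  Dual:  min b^T y  s.t.  A^T y >= c,  y >= 0.

So the dual LP is:
  minimize  10y1 + 10y2 + 8y3
  subject to:
    y1 + y3 >= 2
    y2 + 2y3 >= 2
    y1, y2, y3 >= 0

Solving the primal: x* = (8, 0).
  primal value c^T x* = 16.
Solving the dual: y* = (0, 0, 2).
  dual value b^T y* = 16.
Strong duality: c^T x* = b^T y*. Confirmed.

16


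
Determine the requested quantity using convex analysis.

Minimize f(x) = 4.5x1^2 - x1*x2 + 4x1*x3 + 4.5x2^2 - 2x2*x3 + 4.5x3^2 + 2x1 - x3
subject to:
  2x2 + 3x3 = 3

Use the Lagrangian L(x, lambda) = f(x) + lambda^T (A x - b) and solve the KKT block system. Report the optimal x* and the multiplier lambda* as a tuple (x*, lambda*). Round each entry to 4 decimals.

Form the Lagrangian:
  L(x, lambda) = (1/2) x^T Q x + c^T x + lambda^T (A x - b)
Stationarity (grad_x L = 0): Q x + c + A^T lambda = 0.
Primal feasibility: A x = b.

This gives the KKT block system:
  [ Q   A^T ] [ x     ]   [-c ]
  [ A    0  ] [ lambda ] = [ b ]

Solving the linear system:
  x*      = (-0.5261, 0.3449, 0.77)
  lambda* = (-1.0453)
  f(x*)   = 0.6568

x* = (-0.5261, 0.3449, 0.77), lambda* = (-1.0453)


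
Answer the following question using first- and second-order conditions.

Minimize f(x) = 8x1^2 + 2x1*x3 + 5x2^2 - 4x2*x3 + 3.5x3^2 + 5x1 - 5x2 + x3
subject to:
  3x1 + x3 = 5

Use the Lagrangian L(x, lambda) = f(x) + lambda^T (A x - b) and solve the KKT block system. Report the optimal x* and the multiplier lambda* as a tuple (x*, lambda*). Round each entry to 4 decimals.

Form the Lagrangian:
  L(x, lambda) = (1/2) x^T Q x + c^T x + lambda^T (A x - b)
Stationarity (grad_x L = 0): Q x + c + A^T lambda = 0.
Primal feasibility: A x = b.

This gives the KKT block system:
  [ Q   A^T ] [ x     ]   [-c ]
  [ A    0  ] [ lambda ] = [ b ]

Solving the linear system:
  x*      = (1.1977, 1.0627, 1.4068)
  lambda* = (-8.9924)
  f(x*)   = 23.5219

x* = (1.1977, 1.0627, 1.4068), lambda* = (-8.9924)


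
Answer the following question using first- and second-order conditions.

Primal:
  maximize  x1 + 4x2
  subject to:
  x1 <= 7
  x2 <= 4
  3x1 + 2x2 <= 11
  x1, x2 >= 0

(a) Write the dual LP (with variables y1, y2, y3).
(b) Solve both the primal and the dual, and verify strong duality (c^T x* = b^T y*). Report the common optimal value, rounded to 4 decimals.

The standard primal-dual pair for 'max c^T x s.t. A x <= b, x >= 0' is:
  Dual:  min b^T y  s.t.  A^T y >= c,  y >= 0.

So the dual LP is:
  minimize  7y1 + 4y2 + 11y3
  subject to:
    y1 + 3y3 >= 1
    y2 + 2y3 >= 4
    y1, y2, y3 >= 0

Solving the primal: x* = (1, 4).
  primal value c^T x* = 17.
Solving the dual: y* = (0, 3.3333, 0.3333).
  dual value b^T y* = 17.
Strong duality: c^T x* = b^T y*. Confirmed.

17


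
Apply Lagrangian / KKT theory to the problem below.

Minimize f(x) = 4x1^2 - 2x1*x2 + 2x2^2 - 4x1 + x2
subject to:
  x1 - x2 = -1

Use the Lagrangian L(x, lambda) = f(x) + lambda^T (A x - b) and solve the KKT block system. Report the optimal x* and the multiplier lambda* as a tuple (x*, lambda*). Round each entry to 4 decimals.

Form the Lagrangian:
  L(x, lambda) = (1/2) x^T Q x + c^T x + lambda^T (A x - b)
Stationarity (grad_x L = 0): Q x + c + A^T lambda = 0.
Primal feasibility: A x = b.

This gives the KKT block system:
  [ Q   A^T ] [ x     ]   [-c ]
  [ A    0  ] [ lambda ] = [ b ]

Solving the linear system:
  x*      = (0.125, 1.125)
  lambda* = (5.25)
  f(x*)   = 2.9375

x* = (0.125, 1.125), lambda* = (5.25)


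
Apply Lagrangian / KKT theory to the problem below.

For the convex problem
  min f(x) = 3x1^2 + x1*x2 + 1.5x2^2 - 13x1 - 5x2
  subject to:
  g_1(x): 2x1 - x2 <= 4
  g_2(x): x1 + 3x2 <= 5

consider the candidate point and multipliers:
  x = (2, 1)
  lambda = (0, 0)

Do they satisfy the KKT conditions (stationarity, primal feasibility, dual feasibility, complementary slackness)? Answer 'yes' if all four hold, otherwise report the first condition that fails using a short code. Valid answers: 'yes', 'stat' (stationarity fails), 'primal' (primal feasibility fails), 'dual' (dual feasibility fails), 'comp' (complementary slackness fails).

Gradient of f: grad f(x) = Q x + c = (0, 0)
Constraint values g_i(x) = a_i^T x - b_i:
  g_1((2, 1)) = -1
  g_2((2, 1)) = 0
Stationarity residual: grad f(x) + sum_i lambda_i a_i = (0, 0)
  -> stationarity OK
Primal feasibility (all g_i <= 0): OK
Dual feasibility (all lambda_i >= 0): OK
Complementary slackness (lambda_i * g_i(x) = 0 for all i): OK

Verdict: yes, KKT holds.

yes


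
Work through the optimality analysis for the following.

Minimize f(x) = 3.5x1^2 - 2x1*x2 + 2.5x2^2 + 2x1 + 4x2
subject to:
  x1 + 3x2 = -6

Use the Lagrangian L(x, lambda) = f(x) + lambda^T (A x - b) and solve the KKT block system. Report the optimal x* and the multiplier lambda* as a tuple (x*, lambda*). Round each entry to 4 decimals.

Form the Lagrangian:
  L(x, lambda) = (1/2) x^T Q x + c^T x + lambda^T (A x - b)
Stationarity (grad_x L = 0): Q x + c + A^T lambda = 0.
Primal feasibility: A x = b.

This gives the KKT block system:
  [ Q   A^T ] [ x     ]   [-c ]
  [ A    0  ] [ lambda ] = [ b ]

Solving the linear system:
  x*      = (-0.9, -1.7)
  lambda* = (0.9)
  f(x*)   = -1.6

x* = (-0.9, -1.7), lambda* = (0.9)


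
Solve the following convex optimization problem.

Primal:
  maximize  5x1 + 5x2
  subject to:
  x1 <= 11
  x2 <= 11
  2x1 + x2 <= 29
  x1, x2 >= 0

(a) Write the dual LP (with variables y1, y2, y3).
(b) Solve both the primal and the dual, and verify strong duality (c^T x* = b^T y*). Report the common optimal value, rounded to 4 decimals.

The standard primal-dual pair for 'max c^T x s.t. A x <= b, x >= 0' is:
  Dual:  min b^T y  s.t.  A^T y >= c,  y >= 0.

So the dual LP is:
  minimize  11y1 + 11y2 + 29y3
  subject to:
    y1 + 2y3 >= 5
    y2 + y3 >= 5
    y1, y2, y3 >= 0

Solving the primal: x* = (9, 11).
  primal value c^T x* = 100.
Solving the dual: y* = (0, 2.5, 2.5).
  dual value b^T y* = 100.
Strong duality: c^T x* = b^T y*. Confirmed.

100


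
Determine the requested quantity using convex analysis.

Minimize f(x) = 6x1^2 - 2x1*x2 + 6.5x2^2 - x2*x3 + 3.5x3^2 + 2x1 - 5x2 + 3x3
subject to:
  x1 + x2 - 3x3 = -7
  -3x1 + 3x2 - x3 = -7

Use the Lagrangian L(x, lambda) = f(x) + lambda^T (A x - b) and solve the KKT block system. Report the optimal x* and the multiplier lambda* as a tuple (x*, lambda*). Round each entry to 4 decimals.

Form the Lagrangian:
  L(x, lambda) = (1/2) x^T Q x + c^T x + lambda^T (A x - b)
Stationarity (grad_x L = 0): Q x + c + A^T lambda = 0.
Primal feasibility: A x = b.

This gives the KKT block system:
  [ Q   A^T ] [ x     ]   [-c ]
  [ A    0  ] [ lambda ] = [ b ]

Solving the linear system:
  x*      = (0.634, -0.9574, 2.2255)
  lambda* = (4.7085, 5.4106)
  f(x*)   = 41.783

x* = (0.634, -0.9574, 2.2255), lambda* = (4.7085, 5.4106)


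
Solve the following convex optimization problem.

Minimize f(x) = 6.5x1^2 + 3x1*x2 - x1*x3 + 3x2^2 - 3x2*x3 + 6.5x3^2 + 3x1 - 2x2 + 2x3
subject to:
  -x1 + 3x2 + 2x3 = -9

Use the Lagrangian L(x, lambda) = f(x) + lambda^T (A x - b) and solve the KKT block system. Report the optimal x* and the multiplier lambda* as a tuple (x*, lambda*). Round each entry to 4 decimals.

Form the Lagrangian:
  L(x, lambda) = (1/2) x^T Q x + c^T x + lambda^T (A x - b)
Stationarity (grad_x L = 0): Q x + c + A^T lambda = 0.
Primal feasibility: A x = b.

This gives the KKT block system:
  [ Q   A^T ] [ x     ]   [-c ]
  [ A    0  ] [ lambda ] = [ b ]

Solving the linear system:
  x*      = (0.4267, -2.1101, -1.1216)
  lambda* = (3.3385)
  f(x*)   = 16.6518

x* = (0.4267, -2.1101, -1.1216), lambda* = (3.3385)


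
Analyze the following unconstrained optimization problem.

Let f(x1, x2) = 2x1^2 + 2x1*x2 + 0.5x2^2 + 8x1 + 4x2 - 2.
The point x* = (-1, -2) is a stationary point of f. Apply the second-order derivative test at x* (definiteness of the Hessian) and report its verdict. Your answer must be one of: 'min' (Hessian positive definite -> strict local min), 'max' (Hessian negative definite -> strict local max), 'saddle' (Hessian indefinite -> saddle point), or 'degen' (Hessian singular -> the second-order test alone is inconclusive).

Compute the Hessian H = grad^2 f:
  H = [[4, 2], [2, 1]]
Verify stationarity: grad f(x*) = H x* + g = (0, 0).
Eigenvalues of H: 0, 5.
H has a zero eigenvalue (singular; positive semidefinite but not definite), so H is neither positive definite, negative definite, nor indefinite. The second-order test alone is inconclusive -> degen.
(Indeed, f is constant along the null direction of H through x*, so x* is not a strict local extremum.)

degen
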